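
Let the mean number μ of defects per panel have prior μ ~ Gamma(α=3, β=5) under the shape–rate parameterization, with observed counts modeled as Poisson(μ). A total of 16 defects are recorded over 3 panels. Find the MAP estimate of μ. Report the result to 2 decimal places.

μ̂_MAP = 2.25

Σxᵢ = 16, n = 3.
Posterior ∝ μ^2e^(−5μ) · μ^16e^(−3μ) = μ^18e^(−8μ), i.e. Gamma(shape=19, rate=8).
The mode of a Gamma(a, b) with a ≥ 1 (shape–rate) is (a−1)/b = 18/8 ≈ 2.25.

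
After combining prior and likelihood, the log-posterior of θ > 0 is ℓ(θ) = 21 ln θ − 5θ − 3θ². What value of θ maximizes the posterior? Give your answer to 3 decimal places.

θ̂_MAP = 1.500

ℓ'(θ) = 21/θ − 5 − 6θ. Setting this to zero and multiplying by θ: 6θ² + 5θ − 21 = 0.
θ = (−5 + √(5² + 4·6·21)) / (2·6) = (−5 + √529) / 12 = (−5 + 23)/12 = 3/2.
ℓ''(θ) = −21/θ² − 6 < 0, confirming a maximum.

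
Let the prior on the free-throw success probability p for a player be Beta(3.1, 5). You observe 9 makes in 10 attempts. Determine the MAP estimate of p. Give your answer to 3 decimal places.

Prior: Beta(3.1, 5).
Data: 9 successes in 10 trials. The binomial likelihood contributes p^9(1−p)^1, so the posterior is Beta(3.1+9, 5+1) = Beta(12.1, 6).
For Beta(a, b) with a, b > 1 the mode is (a−1)/(a+b−2) = 11.1/16.1 ≈ 0.689.

p̂_MAP = 0.689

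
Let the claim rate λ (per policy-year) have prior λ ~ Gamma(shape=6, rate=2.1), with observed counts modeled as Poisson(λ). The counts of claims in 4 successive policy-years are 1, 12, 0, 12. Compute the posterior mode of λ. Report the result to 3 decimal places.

Σxᵢ = 1+12+0+12 = 25, with n = 4.
Posterior ∝ λ^5e^(−2.1λ) · λ^25e^(−4λ) = λ^30e^(−6.1λ), i.e. Gamma(shape=31, rate=6.1).
The mode of a Gamma(a, b) with a ≥ 1 (shape–rate) is (a−1)/b = 30/6.1 ≈ 4.918.

λ̂_MAP = 4.918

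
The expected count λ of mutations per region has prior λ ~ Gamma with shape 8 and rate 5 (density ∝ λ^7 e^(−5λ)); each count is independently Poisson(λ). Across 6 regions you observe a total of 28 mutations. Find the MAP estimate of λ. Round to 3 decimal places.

Σxᵢ = 28, n = 6.
Posterior ∝ λ^7e^(−5λ) · λ^28e^(−6λ) = λ^35e^(−11λ), i.e. Gamma(shape=36, rate=11).
The mode of a Gamma(a, b) with a ≥ 1 (shape–rate) is (a−1)/b = 35/11 ≈ 3.182.

λ̂_MAP = 3.182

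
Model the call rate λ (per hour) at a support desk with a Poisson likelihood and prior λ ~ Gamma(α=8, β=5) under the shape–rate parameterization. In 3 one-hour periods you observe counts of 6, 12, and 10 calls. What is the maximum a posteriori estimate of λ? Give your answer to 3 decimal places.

Σxᵢ = 6+12+10 = 28, with n = 3.
Posterior ∝ λ^7e^(−5λ) · λ^28e^(−3λ) = λ^35e^(−8λ), i.e. Gamma(shape=36, rate=8).
The mode of a Gamma(a, b) with a ≥ 1 (shape–rate) is (a−1)/b = 35/8 ≈ 4.375.

λ̂_MAP = 4.375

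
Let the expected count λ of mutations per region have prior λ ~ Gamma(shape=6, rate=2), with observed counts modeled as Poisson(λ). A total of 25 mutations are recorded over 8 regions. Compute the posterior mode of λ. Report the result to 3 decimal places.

λ̂_MAP = 3.000

Σxᵢ = 25, n = 8.
Posterior ∝ λ^5e^(−2λ) · λ^25e^(−8λ) = λ^30e^(−10λ), i.e. Gamma(shape=31, rate=10).
The mode of a Gamma(a, b) with a ≥ 1 (shape–rate) is (a−1)/b = 30/10 ≈ 3.000.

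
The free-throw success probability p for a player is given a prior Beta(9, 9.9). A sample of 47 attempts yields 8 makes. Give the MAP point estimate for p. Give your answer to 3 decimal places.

Prior: Beta(9, 9.9).
Data: 8 successes in 47 trials. The binomial likelihood contributes p^8(1−p)^39, so the posterior is Beta(9+8, 9.9+39) = Beta(17, 48.9).
For Beta(a, b) with a, b > 1 the mode is (a−1)/(a+b−2) = 16/63.9 ≈ 0.250.

p̂_MAP = 0.250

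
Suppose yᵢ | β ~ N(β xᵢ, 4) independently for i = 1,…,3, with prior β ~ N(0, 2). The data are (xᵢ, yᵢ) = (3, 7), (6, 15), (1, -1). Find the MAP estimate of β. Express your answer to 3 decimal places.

β̂_MAP = 2.292

log p(β | y) = −Σ(yᵢ − βxᵢ)²/(2·4) − β²/(2·2) + const.
Setting the derivative to zero: Σxᵢ(yᵢ − βxᵢ)/4 − β/2 = 0, so β = Σxᵢyᵢ / (Σxᵢ² + σ²/τ²).
Σxᵢyᵢ = 3·7 + 6·15 + 1·(-1) = 110; Σxᵢ² = 46; σ²/τ² = 2.
β̂_MAP = 110 / (46 + 2) = 110/48 ≈ 2.292.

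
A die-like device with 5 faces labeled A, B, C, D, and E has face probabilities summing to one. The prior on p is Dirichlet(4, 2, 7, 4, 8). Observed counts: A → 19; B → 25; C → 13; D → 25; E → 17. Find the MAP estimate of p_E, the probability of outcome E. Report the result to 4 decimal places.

The posterior is Dirichlet(αᵢ + nᵢ) = Dirichlet(23, 27, 20, 29, 25).
For a Dirichlet(a₁,…,a_K) with all aᵢ > 1, the mode has j-th component (aⱼ − 1)/(Σaᵢ − K).
Here Σaᵢ = 124 and K = 5, so p_E = (25 − 1)/(124 − 5) = 24/119 ≈ 0.2017.

MAP estimate of p_E = 0.2017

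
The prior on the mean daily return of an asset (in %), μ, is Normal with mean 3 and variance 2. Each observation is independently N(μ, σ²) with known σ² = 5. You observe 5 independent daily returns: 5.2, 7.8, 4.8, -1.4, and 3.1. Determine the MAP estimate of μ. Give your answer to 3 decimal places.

n = 5; x̄ = (5.2 + 7.8 + 4.8 + (-1.4) + 3.1)/5 = 19.5/5 = 3.9.
For a Normal prior and Normal likelihood with known variance, the posterior is Normal; its mode equals its mean, the precision-weighted average.
Prior precision 1/σ₀² = 1/2 = 0.5; data precision n/σ² = 5/5 = 1.
μ̂ = (0.5·3 + 1·3.9) / (0.5 + 1) = 5.4/1.5 = 3.600.

μ̂_MAP = 3.600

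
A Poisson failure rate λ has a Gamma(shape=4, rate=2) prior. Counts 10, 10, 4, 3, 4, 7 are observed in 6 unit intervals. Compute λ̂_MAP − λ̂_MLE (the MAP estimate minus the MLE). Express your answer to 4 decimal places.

MAP − MLE = -1.2083

Σxᵢ = 38. Posterior is Gamma(42, 8); MAP = (42−1)/8 = 41/8 ≈ 5.12500.
MLE = x̄ = 38/6 ≈ 6.33333.
Difference = 41/8 − 38/6 = -29/24 ≈ -1.2083.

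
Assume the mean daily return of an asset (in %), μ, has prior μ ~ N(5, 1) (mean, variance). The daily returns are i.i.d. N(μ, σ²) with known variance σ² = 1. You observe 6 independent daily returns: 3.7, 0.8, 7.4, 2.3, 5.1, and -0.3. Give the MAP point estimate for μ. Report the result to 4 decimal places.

n = 6; x̄ = (3.7 + 0.8 + 7.4 + 2.3 + 5.1 + (-0.3))/6 = 19/6 = 19/6 ≈ 3.1667.
For a Normal prior and Normal likelihood with known variance, the posterior is Normal; its mode equals its mean, the precision-weighted average.
Prior precision 1/σ₀² = 1/1 = 1; data precision n/σ² = 6/1 = 6.
μ̂ = (1·5 + 6·(19/6)) / (1 + 6) = 24/7 ≈ 3.4286.

μ̂_MAP = 3.4286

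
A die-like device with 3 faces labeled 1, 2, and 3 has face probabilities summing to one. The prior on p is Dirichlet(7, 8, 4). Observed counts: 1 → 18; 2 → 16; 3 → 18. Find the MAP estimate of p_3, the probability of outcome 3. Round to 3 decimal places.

The posterior is Dirichlet(αᵢ + nᵢ) = Dirichlet(25, 24, 22).
For a Dirichlet(a₁,…,a_K) with all aᵢ > 1, the mode has j-th component (aⱼ − 1)/(Σaᵢ − K).
Here Σaᵢ = 71 and K = 3, so p_3 = (22 − 1)/(71 − 3) = 21/68 ≈ 0.309.

MAP estimate: 0.309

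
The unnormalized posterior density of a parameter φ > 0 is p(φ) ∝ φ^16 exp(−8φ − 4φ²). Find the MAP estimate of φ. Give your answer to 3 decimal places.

ℓ'(φ) = 16/φ − 8 − 8φ. Setting this to zero and multiplying by φ: 8φ² + 8φ − 16 = 0.
φ = (−8 + √(8² + 4·8·16)) / (2·8) = (−8 + √576) / 16 = (−8 + 24)/16 = 1.
ℓ''(φ) = −16/φ² − 8 < 0, confirming a maximum.

φ̂_MAP = 1.000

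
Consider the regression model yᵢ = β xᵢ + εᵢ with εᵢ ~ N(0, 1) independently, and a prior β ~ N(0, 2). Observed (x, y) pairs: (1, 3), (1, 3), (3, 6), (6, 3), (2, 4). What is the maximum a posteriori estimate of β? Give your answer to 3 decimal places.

β̂_MAP = 0.971

log p(β | y) = −Σ(yᵢ − βxᵢ)²/(2·1) − β²/(2·2) + const.
Setting the derivative to zero: Σxᵢ(yᵢ − βxᵢ)/1 − β/2 = 0, so β = Σxᵢyᵢ / (Σxᵢ² + σ²/τ²).
Σxᵢyᵢ = 1·3 + 1·3 + 3·6 + 6·3 + 2·4 = 50; Σxᵢ² = 51; σ²/τ² = 0.5.
β̂_MAP = 50 / (51 + 0.5) = 50/51.5 ≈ 0.971.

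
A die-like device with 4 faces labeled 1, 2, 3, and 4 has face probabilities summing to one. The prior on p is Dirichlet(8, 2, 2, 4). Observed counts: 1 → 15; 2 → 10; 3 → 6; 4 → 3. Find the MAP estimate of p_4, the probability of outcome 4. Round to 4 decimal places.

MAP estimate: 0.1304

The posterior is Dirichlet(αᵢ + nᵢ) = Dirichlet(23, 12, 8, 7).
For a Dirichlet(a₁,…,a_K) with all aᵢ > 1, the mode has j-th component (aⱼ − 1)/(Σaᵢ − K).
Here Σaᵢ = 50 and K = 4, so p_4 = (7 − 1)/(50 − 4) = 6/46 ≈ 0.1304.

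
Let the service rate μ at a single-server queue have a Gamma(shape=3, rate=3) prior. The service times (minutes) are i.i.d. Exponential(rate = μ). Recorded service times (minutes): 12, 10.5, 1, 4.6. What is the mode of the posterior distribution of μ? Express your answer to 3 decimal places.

The Exponential(rate=μ) likelihood is ∝ μ^n e^(−μΣtᵢ). Here n = 4 and Σtᵢ = 12 + 10.5 + 1 + 4.6 = 28.1.
Posterior ∝ μ^2e^(−3μ) · μ^4e^(−28.1μ) = μ^6e^(−31.1μ), i.e. Gamma(7, 31.1).
Mode = (a−1)/b = 6/31.1 ≈ 0.193.

μ̂_MAP = 0.193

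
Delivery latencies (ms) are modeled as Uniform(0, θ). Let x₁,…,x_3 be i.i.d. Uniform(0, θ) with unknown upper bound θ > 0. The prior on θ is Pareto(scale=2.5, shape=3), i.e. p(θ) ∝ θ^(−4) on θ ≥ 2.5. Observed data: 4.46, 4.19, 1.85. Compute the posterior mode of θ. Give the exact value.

θ̂_MAP = 4.46

The Uniform(0, θ) likelihood is θ^(−n) for θ ≥ max(xᵢ), zero otherwise. Here max(xᵢ) = 4.46.
Posterior ∝ θ^(−4) · θ^(−3) = θ^(−7) on θ ≥ max(2.5, 4.46) = 4.46.
This density is strictly decreasing in θ, so the posterior mode lies at the lower boundary of the support.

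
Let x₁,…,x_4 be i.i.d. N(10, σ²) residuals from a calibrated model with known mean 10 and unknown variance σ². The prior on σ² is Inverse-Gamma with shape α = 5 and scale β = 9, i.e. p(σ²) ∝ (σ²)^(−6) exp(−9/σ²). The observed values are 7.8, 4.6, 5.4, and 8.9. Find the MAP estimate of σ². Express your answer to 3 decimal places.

σ̂²_MAP = 4.648

Sum of squared deviations about the known mean: SS = (7.8−10)² + (4.6−10)² + (5.4−10)² + (8.9−10)² = 56.37.
The Normal likelihood contributes (σ²)^(−n/2) exp(−SS/(2σ²)), so the posterior is Inverse-Gamma(α + n/2, β + SS/2) = Inverse-Gamma(7, 37.185).
The mode of Inverse-Gamma(a, b) is b/(a+1) = 37.185/8 ≈ 4.648.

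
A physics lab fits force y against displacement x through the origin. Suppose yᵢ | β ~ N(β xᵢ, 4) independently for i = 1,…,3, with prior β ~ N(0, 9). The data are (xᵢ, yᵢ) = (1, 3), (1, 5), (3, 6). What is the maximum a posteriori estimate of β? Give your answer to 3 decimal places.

β̂_MAP = 2.272

log p(β | y) = −Σ(yᵢ − βxᵢ)²/(2·4) − β²/(2·9) + const.
Setting the derivative to zero: Σxᵢ(yᵢ − βxᵢ)/4 − β/9 = 0, so β = Σxᵢyᵢ / (Σxᵢ² + σ²/τ²).
Σxᵢyᵢ = 1·3 + 1·5 + 3·6 = 26; Σxᵢ² = 11; σ²/τ² = 4/9.
β̂_MAP = 26 / (11 + 4/9) = 26/(103/9) = 234/103 ≈ 2.272.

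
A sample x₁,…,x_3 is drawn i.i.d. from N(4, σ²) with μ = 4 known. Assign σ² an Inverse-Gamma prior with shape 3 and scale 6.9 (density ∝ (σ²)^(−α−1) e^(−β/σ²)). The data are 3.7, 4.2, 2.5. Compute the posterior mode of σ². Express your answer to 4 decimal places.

Sum of squared deviations about the known mean: SS = (3.7−4)² + (4.2−4)² + (2.5−4)² = 2.38.
The Normal likelihood contributes (σ²)^(−n/2) exp(−SS/(2σ²)), so the posterior is Inverse-Gamma(α + n/2, β + SS/2) = Inverse-Gamma(4.5, 8.09).
The mode of Inverse-Gamma(a, b) is b/(a+1) = 8.09/5.5 ≈ 1.4709.

σ̂²_MAP = 1.4709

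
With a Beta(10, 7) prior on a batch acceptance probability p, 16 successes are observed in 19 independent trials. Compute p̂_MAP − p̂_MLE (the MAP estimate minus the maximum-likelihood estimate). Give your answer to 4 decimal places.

MAP − MLE = -0.1068

Posterior is Beta(26, 10); MAP = (26−1)/(36−2) = 25/34 ≈ 0.73529.
MLE ignores the prior: p̂_MLE = k/n = 16/19 ≈ 0.84211.
Difference = 25/34 − 16/19 = -69/646 ≈ -0.1068.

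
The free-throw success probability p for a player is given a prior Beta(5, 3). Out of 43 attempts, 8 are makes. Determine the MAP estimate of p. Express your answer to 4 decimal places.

Prior: Beta(5, 3).
Data: 8 successes in 43 trials. The binomial likelihood contributes p^8(1−p)^35, so the posterior is Beta(5+8, 3+35) = Beta(13, 38).
For Beta(a, b) with a, b > 1 the mode is (a−1)/(a+b−2) = 12/49 ≈ 0.2449.

p̂_MAP = 0.2449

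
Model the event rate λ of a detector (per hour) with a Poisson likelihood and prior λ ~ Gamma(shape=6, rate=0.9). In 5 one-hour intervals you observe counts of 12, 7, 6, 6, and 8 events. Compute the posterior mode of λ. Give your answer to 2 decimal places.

λ̂_MAP = 7.46

Σxᵢ = 12+7+6+6+8 = 39, with n = 5.
Posterior ∝ λ^5e^(−0.9λ) · λ^39e^(−5λ) = λ^44e^(−5.9λ), i.e. Gamma(shape=45, rate=5.9).
The mode of a Gamma(a, b) with a ≥ 1 (shape–rate) is (a−1)/b = 44/5.9 ≈ 7.46.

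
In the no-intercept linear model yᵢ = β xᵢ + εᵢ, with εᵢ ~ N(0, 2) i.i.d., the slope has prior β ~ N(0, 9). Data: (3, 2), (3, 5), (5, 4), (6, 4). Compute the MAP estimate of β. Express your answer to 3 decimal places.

log p(β | y) = −Σ(yᵢ − βxᵢ)²/(2·2) − β²/(2·9) + const.
Setting the derivative to zero: Σxᵢ(yᵢ − βxᵢ)/2 − β/9 = 0, so β = Σxᵢyᵢ / (Σxᵢ² + σ²/τ²).
Σxᵢyᵢ = 3·2 + 3·5 + 5·4 + 6·4 = 65; Σxᵢ² = 79; σ²/τ² = 2/9.
β̂_MAP = 65 / (79 + 2/9) = 65/(713/9) = 585/713 ≈ 0.820.

β̂_MAP = 0.820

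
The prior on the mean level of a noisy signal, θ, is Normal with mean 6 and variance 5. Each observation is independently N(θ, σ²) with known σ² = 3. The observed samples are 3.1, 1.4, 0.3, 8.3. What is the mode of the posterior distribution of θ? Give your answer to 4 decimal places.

n = 4; x̄ = (3.1 + 1.4 + 0.3 + 8.3)/4 = 13.1/4 = 3.275.
For a Normal prior and Normal likelihood with known variance, the posterior is Normal; its mode equals its mean, the precision-weighted average.
Prior precision 1/σ₀² = 1/5 = 0.2; data precision n/σ² = 4/3.
θ̂ = (0.2·6 + (4/3)·3.275) / (0.2 + 4/3) = (167/30)/(23/15) = 167/46 ≈ 3.6304.

θ̂_MAP = 3.6304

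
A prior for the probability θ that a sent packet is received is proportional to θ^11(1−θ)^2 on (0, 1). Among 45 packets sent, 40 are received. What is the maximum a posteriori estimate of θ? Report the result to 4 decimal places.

The prior density ∝ θ^11(1−θ)^2 is the kernel of Beta(12, 3).
Data: 40 successes in 45 trials. The binomial likelihood contributes θ^40(1−θ)^5, so the posterior is Beta(12+40, 3+5) = Beta(52, 8).
For Beta(a, b) with a, b > 1 the mode is (a−1)/(a+b−2) = 51/58 ≈ 0.8793.

θ̂_MAP = 0.8793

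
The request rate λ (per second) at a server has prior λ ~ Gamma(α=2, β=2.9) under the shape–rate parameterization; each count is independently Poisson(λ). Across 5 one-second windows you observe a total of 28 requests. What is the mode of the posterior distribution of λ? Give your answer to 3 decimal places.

λ̂_MAP = 3.671

Σxᵢ = 28, n = 5.
Posterior ∝ λe^(−2.9λ) · λ^28e^(−5λ) = λ^29e^(−7.9λ), i.e. Gamma(shape=30, rate=7.9).
The mode of a Gamma(a, b) with a ≥ 1 (shape–rate) is (a−1)/b = 29/7.9 ≈ 3.671.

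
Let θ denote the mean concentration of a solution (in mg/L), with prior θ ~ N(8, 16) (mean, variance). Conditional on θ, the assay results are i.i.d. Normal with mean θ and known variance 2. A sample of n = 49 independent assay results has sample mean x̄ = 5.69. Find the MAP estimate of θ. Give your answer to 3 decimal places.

n = 49, x̄ = 5.69.
For a Normal prior and Normal likelihood with known variance, the posterior is Normal; its mode equals its mean, the precision-weighted average.
Prior precision 1/σ₀² = 1/16 = 0.0625; data precision n/σ² = 49/2 = 24.5.
θ̂ = (0.0625·8 + 24.5·5.69) / (0.0625 + 24.5) = 139.905/24.5625 = 18654/3275 ≈ 5.696.

θ̂_MAP = 5.696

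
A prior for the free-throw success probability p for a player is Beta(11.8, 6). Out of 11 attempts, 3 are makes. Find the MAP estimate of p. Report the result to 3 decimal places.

p̂_MAP = 0.515

Prior: Beta(11.8, 6).
Data: 3 successes in 11 trials. The binomial likelihood contributes p^3(1−p)^8, so the posterior is Beta(11.8+3, 6+8) = Beta(14.8, 14).
For Beta(a, b) with a, b > 1 the mode is (a−1)/(a+b−2) = 13.8/26.8 ≈ 0.515.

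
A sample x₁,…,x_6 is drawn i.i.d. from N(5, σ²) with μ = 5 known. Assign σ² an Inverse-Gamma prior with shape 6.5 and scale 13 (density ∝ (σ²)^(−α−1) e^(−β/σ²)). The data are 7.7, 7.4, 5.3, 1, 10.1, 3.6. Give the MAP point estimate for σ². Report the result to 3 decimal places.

σ̂²_MAP = 3.958

Sum of squared deviations about the known mean: SS = (7.7−5)² + (7.4−5)² + (5.3−5)² + (1−5)² + (10.1−5)² + (3.6−5)² = 57.11.
The Normal likelihood contributes (σ²)^(−n/2) exp(−SS/(2σ²)), so the posterior is Inverse-Gamma(α + n/2, β + SS/2) = Inverse-Gamma(9.5, 41.555).
The mode of Inverse-Gamma(a, b) is b/(a+1) = 41.555/10.5 ≈ 3.958.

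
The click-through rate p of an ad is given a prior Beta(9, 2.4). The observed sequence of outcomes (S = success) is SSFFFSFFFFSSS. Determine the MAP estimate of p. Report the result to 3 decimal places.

p̂_MAP = 0.625

Prior: Beta(9, 2.4).
Data: 6 successes in 13 trials (from the sequence). The binomial likelihood contributes p^6(1−p)^7, so the posterior is Beta(9+6, 2.4+7) = Beta(15, 9.4).
For Beta(a, b) with a, b > 1 the mode is (a−1)/(a+b−2) = 14/22.4 ≈ 0.625.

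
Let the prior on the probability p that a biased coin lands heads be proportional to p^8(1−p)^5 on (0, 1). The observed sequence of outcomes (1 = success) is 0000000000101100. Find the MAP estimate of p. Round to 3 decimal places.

The prior density ∝ p^8(1−p)^5 is the kernel of Beta(9, 6).
Data: 3 successes in 16 trials (from the sequence). The binomial likelihood contributes p^3(1−p)^13, so the posterior is Beta(9+3, 6+13) = Beta(12, 19).
For Beta(a, b) with a, b > 1 the mode is (a−1)/(a+b−2) = 11/29 ≈ 0.379.

p̂_MAP = 0.379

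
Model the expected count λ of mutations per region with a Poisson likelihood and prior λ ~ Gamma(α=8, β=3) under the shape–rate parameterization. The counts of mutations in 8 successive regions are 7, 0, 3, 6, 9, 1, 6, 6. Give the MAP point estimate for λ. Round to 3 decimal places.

Σxᵢ = 7+0+3+6+9+1+6+6 = 38, with n = 8.
Posterior ∝ λ^7e^(−3λ) · λ^38e^(−8λ) = λ^45e^(−11λ), i.e. Gamma(shape=46, rate=11).
The mode of a Gamma(a, b) with a ≥ 1 (shape–rate) is (a−1)/b = 45/11 ≈ 4.091.

λ̂_MAP = 4.091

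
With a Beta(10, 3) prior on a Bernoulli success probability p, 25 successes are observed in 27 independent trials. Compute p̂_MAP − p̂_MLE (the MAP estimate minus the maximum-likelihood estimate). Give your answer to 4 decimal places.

MAP − MLE = -0.0312

Posterior is Beta(35, 5); MAP = (35−1)/(40−2) = 34/38 ≈ 0.89474.
MLE ignores the prior: p̂_MLE = k/n = 25/27 ≈ 0.92593.
Difference = 34/38 − 25/27 = -16/513 ≈ -0.0312.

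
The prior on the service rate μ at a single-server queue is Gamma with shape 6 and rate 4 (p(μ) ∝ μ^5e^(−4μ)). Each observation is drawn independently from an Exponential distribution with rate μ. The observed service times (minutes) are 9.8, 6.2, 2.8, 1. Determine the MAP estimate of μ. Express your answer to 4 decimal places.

The Exponential(rate=μ) likelihood is ∝ μ^n e^(−μΣtᵢ). Here n = 4 and Σtᵢ = 9.8 + 6.2 + 2.8 + 1 = 19.8.
Posterior ∝ μ^5e^(−4μ) · μ^4e^(−19.8μ) = μ^9e^(−23.8μ), i.e. Gamma(10, 23.8).
Mode = (a−1)/b = 9/23.8 ≈ 0.3782.

μ̂_MAP = 0.3782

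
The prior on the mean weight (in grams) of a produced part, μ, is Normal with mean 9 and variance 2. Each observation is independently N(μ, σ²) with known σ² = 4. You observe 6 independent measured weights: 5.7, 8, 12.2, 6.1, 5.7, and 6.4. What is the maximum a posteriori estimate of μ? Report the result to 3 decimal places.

μ̂_MAP = 7.763

n = 6; x̄ = (5.7 + 8 + 12.2 + 6.1 + 5.7 + 6.4)/6 = 44.1/6 = 7.35.
For a Normal prior and Normal likelihood with known variance, the posterior is Normal; its mode equals its mean, the precision-weighted average.
Prior precision 1/σ₀² = 1/2 = 0.5; data precision n/σ² = 6/4 = 1.5.
μ̂ = (0.5·9 + 1.5·7.35) / (0.5 + 1.5) = 15.525/2 = 7.7625 ≈ 7.763.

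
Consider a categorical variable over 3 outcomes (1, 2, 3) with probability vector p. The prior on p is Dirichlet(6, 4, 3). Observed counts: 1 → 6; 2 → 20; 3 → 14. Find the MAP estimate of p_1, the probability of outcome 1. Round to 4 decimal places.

MAP estimate: 0.2200

The posterior is Dirichlet(αᵢ + nᵢ) = Dirichlet(12, 24, 17).
For a Dirichlet(a₁,…,a_K) with all aᵢ > 1, the mode has j-th component (aⱼ − 1)/(Σaᵢ − K).
Here Σaᵢ = 53 and K = 3, so p_1 = (12 − 1)/(53 − 3) = 11/50 ≈ 0.2200.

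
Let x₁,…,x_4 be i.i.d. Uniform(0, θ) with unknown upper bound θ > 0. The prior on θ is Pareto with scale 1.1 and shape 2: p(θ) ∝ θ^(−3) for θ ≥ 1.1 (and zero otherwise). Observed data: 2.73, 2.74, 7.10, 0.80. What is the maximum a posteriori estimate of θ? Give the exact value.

The Uniform(0, θ) likelihood is θ^(−n) for θ ≥ max(xᵢ), zero otherwise. Here max(xᵢ) = 7.10.
Posterior ∝ θ^(−3) · θ^(−4) = θ^(−7) on θ ≥ max(1.1, 7.10) = 7.10.
This density is strictly decreasing in θ, so the posterior mode lies at the lower boundary of the support.

θ̂_MAP = 7.10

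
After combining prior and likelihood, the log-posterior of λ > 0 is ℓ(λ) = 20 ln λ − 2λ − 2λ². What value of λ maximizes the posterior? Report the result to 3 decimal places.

ℓ'(λ) = 20/λ − 2 − 4λ. Setting this to zero and multiplying by λ: 4λ² + 2λ − 20 = 0.
λ = (−2 + √(2² + 4·4·20)) / (2·4) = (−2 + √324) / 8 = (−2 + 18)/8 = 2.
ℓ''(λ) = −20/λ² − 4 < 0, confirming a maximum.

λ̂_MAP = 2.000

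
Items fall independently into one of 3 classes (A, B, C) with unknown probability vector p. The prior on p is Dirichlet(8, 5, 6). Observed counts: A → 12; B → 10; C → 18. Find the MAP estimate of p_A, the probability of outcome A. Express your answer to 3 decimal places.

MAP estimate of p_A = 0.339

The posterior is Dirichlet(αᵢ + nᵢ) = Dirichlet(20, 15, 24).
For a Dirichlet(a₁,…,a_K) with all aᵢ > 1, the mode has j-th component (aⱼ − 1)/(Σaᵢ − K).
Here Σaᵢ = 59 and K = 3, so p_A = (20 − 1)/(59 − 3) = 19/56 ≈ 0.339.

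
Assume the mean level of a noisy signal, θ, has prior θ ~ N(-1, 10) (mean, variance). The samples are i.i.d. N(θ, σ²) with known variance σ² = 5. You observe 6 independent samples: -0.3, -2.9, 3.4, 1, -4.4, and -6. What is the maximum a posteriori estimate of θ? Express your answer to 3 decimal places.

n = 6; x̄ = ((-0.3) + (-2.9) + 3.4 + 1 + (-4.4) + (-6))/6 = -9.2/6 = -23/15 ≈ -1.5333.
For a Normal prior and Normal likelihood with known variance, the posterior is Normal; its mode equals its mean, the precision-weighted average.
Prior precision 1/σ₀² = 1/10 = 0.1; data precision n/σ² = 6/5 = 1.2.
θ̂ = (0.1·(-1) + 1.2·(-23/15)) / (0.1 + 1.2) = (-1.94)/1.3 = -97/65 ≈ -1.492.

θ̂_MAP = -1.492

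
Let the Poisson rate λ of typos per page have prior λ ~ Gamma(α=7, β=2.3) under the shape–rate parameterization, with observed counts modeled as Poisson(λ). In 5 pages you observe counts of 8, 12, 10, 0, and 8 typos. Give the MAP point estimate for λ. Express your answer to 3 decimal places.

Σxᵢ = 8+12+10+0+8 = 38, with n = 5.
Posterior ∝ λ^6e^(−2.3λ) · λ^38e^(−5λ) = λ^44e^(−7.3λ), i.e. Gamma(shape=45, rate=7.3).
The mode of a Gamma(a, b) with a ≥ 1 (shape–rate) is (a−1)/b = 44/7.3 ≈ 6.027.

λ̂_MAP = 6.027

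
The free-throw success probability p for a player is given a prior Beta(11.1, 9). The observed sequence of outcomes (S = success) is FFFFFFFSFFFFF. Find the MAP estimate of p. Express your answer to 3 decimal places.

p̂_MAP = 0.357

Prior: Beta(11.1, 9).
Data: 1 success in 13 trials (from the sequence). The binomial likelihood contributes p(1−p)^12, so the posterior is Beta(11.1+1, 9+12) = Beta(12.1, 21).
For Beta(a, b) with a, b > 1 the mode is (a−1)/(a+b−2) = 11.1/31.1 ≈ 0.357.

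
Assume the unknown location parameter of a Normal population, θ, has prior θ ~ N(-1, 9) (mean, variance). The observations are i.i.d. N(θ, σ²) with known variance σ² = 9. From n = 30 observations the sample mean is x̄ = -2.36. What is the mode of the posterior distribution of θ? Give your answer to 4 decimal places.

θ̂_MAP = -2.3161

n = 30, x̄ = -2.36.
For a Normal prior and Normal likelihood with known variance, the posterior is Normal; its mode equals its mean, the precision-weighted average.
Prior precision 1/σ₀² = 1/9; data precision n/σ² = 30/9 = 10/3.
θ̂ = ((1/9)·(-1) + (10/3)·(-2.36)) / (1/9 + 10/3) = (-359/45)/(31/9) = -359/155 ≈ -2.3161.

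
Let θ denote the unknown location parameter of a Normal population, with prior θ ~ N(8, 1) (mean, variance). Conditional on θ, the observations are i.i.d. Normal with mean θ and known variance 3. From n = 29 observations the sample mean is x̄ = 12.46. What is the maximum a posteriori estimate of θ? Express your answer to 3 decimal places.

θ̂_MAP = 12.042

n = 29, x̄ = 12.46.
For a Normal prior and Normal likelihood with known variance, the posterior is Normal; its mode equals its mean, the precision-weighted average.
Prior precision 1/σ₀² = 1/1 = 1; data precision n/σ² = 29/3.
θ̂ = (1·8 + (29/3)·12.46) / (1 + 29/3) = (19267/150)/(32/3) = 12.041875 ≈ 12.042.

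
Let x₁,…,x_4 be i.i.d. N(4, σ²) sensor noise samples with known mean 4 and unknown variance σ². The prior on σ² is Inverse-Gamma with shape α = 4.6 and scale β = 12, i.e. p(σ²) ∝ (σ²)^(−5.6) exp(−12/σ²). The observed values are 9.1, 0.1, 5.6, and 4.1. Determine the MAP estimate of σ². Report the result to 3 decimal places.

Sum of squared deviations about the known mean: SS = (9.1−4)² + (0.1−4)² + (5.6−4)² + (4.1−4)² = 43.79.
The Normal likelihood contributes (σ²)^(−n/2) exp(−SS/(2σ²)), so the posterior is Inverse-Gamma(α + n/2, β + SS/2) = Inverse-Gamma(6.6, 33.895).
The mode of Inverse-Gamma(a, b) is b/(a+1) = 33.895/7.6 ≈ 4.460.

σ̂²_MAP = 4.460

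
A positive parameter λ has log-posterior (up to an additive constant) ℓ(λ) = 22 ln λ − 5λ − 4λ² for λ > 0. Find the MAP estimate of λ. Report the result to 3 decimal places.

λ̂_MAP = 1.375

ℓ'(λ) = 22/λ − 5 − 8λ. Setting this to zero and multiplying by λ: 8λ² + 5λ − 22 = 0.
λ = (−5 + √(5² + 4·8·22)) / (2·8) = (−5 + √729) / 16 = (−5 + 27)/16 = 11/8.
ℓ''(λ) = −22/λ² − 8 < 0, confirming a maximum.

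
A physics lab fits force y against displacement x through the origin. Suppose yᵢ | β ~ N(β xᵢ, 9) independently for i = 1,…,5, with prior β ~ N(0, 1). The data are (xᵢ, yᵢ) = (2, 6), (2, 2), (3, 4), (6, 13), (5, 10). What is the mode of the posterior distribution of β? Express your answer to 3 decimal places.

log p(β | y) = −Σ(yᵢ − βxᵢ)²/(2·9) − β²/(2·1) + const.
Setting the derivative to zero: Σxᵢ(yᵢ − βxᵢ)/9 − β/1 = 0, so β = Σxᵢyᵢ / (Σxᵢ² + σ²/τ²).
Σxᵢyᵢ = 2·6 + 2·2 + 3·4 + 6·13 + 5·10 = 156; Σxᵢ² = 78; σ²/τ² = 9.
β̂_MAP = 156 / (78 + 9) = 156/87 ≈ 1.793.

β̂_MAP = 1.793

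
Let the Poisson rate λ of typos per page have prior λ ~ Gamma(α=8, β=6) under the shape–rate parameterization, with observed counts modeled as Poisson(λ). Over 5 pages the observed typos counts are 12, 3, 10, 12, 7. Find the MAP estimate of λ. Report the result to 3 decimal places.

λ̂_MAP = 4.636

Σxᵢ = 12+3+10+12+7 = 44, with n = 5.
Posterior ∝ λ^7e^(−6λ) · λ^44e^(−5λ) = λ^51e^(−11λ), i.e. Gamma(shape=52, rate=11).
The mode of a Gamma(a, b) with a ≥ 1 (shape–rate) is (a−1)/b = 51/11 ≈ 4.636.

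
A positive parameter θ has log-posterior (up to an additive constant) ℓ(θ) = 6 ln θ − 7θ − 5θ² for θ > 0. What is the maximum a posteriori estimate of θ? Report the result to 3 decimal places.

θ̂_MAP = 0.500

ℓ'(θ) = 6/θ − 7 − 10θ. Setting this to zero and multiplying by θ: 10θ² + 7θ − 6 = 0.
θ = (−7 + √(7² + 4·10·6)) / (2·10) = (−7 + √289) / 20 = (−7 + 17)/20 = 1/2.
ℓ''(θ) = −6/θ² − 10 < 0, confirming a maximum.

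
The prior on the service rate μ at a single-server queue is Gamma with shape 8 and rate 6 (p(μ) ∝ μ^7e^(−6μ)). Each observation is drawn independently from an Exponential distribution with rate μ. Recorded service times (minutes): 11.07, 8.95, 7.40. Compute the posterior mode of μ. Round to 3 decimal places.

The Exponential(rate=μ) likelihood is ∝ μ^n e^(−μΣtᵢ). Here n = 3 and Σtᵢ = 11.07 + 8.95 + 7.40 = 27.42.
Posterior ∝ μ^7e^(−6μ) · μ^3e^(−27.42μ) = μ^10e^(−33.42μ), i.e. Gamma(11, 33.42).
Mode = (a−1)/b = 10/33.42 ≈ 0.299.

μ̂_MAP = 0.299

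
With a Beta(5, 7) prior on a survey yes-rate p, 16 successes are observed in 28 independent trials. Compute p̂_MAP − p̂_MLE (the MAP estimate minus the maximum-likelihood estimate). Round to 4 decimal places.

MAP − MLE = -0.0451

Posterior is Beta(21, 19); MAP = (21−1)/(40−2) = 20/38 ≈ 0.52632.
MLE ignores the prior: p̂_MLE = k/n = 16/28 ≈ 0.57143.
Difference = 20/38 − 16/28 = -6/133 ≈ -0.0451.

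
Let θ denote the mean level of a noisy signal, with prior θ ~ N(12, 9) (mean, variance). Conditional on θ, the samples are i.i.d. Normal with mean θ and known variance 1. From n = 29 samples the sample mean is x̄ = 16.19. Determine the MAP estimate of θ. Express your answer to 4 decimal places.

n = 29, x̄ = 16.19.
For a Normal prior and Normal likelihood with known variance, the posterior is Normal; its mode equals its mean, the precision-weighted average.
Prior precision 1/σ₀² = 1/9; data precision n/σ² = 29/1 = 29.
θ̂ = ((1/9)·12 + 29·16.19) / (1/9 + 29) = (141253/300)/(262/9) = 423759/26200 ≈ 16.1740.

θ̂_MAP = 16.1740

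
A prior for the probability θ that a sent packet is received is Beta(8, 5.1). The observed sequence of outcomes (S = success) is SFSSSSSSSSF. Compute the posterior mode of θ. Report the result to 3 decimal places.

Prior: Beta(8, 5.1).
Data: 9 successes in 11 trials (from the sequence). The binomial likelihood contributes θ^9(1−θ)^2, so the posterior is Beta(8+9, 5.1+2) = Beta(17, 7.1).
For Beta(a, b) with a, b > 1 the mode is (a−1)/(a+b−2) = 16/22.1 ≈ 0.724.

θ̂_MAP = 0.724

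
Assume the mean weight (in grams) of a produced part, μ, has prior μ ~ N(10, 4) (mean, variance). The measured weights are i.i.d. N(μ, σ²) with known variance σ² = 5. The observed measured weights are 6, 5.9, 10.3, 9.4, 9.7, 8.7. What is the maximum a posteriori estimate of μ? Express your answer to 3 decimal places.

μ̂_MAP = 8.621

n = 6; x̄ = (6 + 5.9 + 10.3 + 9.4 + 9.7 + 8.7)/6 = 50/6 = 25/3 ≈ 8.3333.
For a Normal prior and Normal likelihood with known variance, the posterior is Normal; its mode equals its mean, the precision-weighted average.
Prior precision 1/σ₀² = 1/4 = 0.25; data precision n/σ² = 6/5 = 1.2.
μ̂ = (0.25·10 + 1.2·(25/3)) / (0.25 + 1.2) = 12.5/1.45 = 250/29 ≈ 8.621.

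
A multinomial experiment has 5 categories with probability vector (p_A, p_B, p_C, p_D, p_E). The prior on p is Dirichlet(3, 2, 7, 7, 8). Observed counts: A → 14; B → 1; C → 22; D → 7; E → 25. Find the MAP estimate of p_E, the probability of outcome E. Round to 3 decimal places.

MAP estimate of p_E = 0.352

The posterior is Dirichlet(αᵢ + nᵢ) = Dirichlet(17, 3, 29, 14, 33).
For a Dirichlet(a₁,…,a_K) with all aᵢ > 1, the mode has j-th component (aⱼ − 1)/(Σaᵢ − K).
Here Σaᵢ = 96 and K = 5, so p_E = (33 − 1)/(96 − 5) = 32/91 ≈ 0.352.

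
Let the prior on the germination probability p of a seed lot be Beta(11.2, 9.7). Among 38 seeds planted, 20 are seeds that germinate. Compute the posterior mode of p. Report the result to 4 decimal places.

p̂_MAP = 0.5308

Prior: Beta(11.2, 9.7).
Data: 20 successes in 38 trials. The binomial likelihood contributes p^20(1−p)^18, so the posterior is Beta(11.2+20, 9.7+18) = Beta(31.2, 27.7).
For Beta(a, b) with a, b > 1 the mode is (a−1)/(a+b−2) = 30.2/56.9 ≈ 0.5308.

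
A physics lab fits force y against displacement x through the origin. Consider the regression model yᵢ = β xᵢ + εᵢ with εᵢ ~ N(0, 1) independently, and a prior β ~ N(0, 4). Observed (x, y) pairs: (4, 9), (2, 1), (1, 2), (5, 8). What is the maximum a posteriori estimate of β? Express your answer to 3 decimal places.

log p(β | y) = −Σ(yᵢ − βxᵢ)²/(2·1) − β²/(2·4) + const.
Setting the derivative to zero: Σxᵢ(yᵢ − βxᵢ)/1 − β/4 = 0, so β = Σxᵢyᵢ / (Σxᵢ² + σ²/τ²).
Σxᵢyᵢ = 4·9 + 2·1 + 1·2 + 5·8 = 80; Σxᵢ² = 46; σ²/τ² = 0.25.
β̂_MAP = 80 / (46 + 0.25) = 80/46.25 ≈ 1.730.

β̂_MAP = 1.730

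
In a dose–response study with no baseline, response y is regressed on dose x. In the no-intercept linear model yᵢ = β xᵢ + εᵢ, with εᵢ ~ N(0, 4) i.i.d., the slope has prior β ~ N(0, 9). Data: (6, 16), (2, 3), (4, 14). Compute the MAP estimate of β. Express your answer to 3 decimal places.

β̂_MAP = 2.799

log p(β | y) = −Σ(yᵢ − βxᵢ)²/(2·4) − β²/(2·9) + const.
Setting the derivative to zero: Σxᵢ(yᵢ − βxᵢ)/4 − β/9 = 0, so β = Σxᵢyᵢ / (Σxᵢ² + σ²/τ²).
Σxᵢyᵢ = 6·16 + 2·3 + 4·14 = 158; Σxᵢ² = 56; σ²/τ² = 4/9.
β̂_MAP = 158 / (56 + 4/9) = 158/(508/9) = 711/254 ≈ 2.799.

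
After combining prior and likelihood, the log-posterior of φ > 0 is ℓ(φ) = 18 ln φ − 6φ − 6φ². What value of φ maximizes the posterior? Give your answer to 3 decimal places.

φ̂_MAP = 1.000

ℓ'(φ) = 18/φ − 6 − 12φ. Setting this to zero and multiplying by φ: 12φ² + 6φ − 18 = 0.
φ = (−6 + √(6² + 4·12·18)) / (2·12) = (−6 + √900) / 24 = (−6 + 30)/24 = 1.
ℓ''(φ) = −18/φ² − 12 < 0, confirming a maximum.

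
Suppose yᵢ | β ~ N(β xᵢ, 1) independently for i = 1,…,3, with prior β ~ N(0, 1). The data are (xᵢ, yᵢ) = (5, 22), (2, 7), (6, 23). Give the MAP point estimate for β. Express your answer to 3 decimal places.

log p(β | y) = −Σ(yᵢ − βxᵢ)²/(2·1) − β²/(2·1) + const.
Setting the derivative to zero: Σxᵢ(yᵢ − βxᵢ)/1 − β/1 = 0, so β = Σxᵢyᵢ / (Σxᵢ² + σ²/τ²).
Σxᵢyᵢ = 5·22 + 2·7 + 6·23 = 262; Σxᵢ² = 65; σ²/τ² = 1.
β̂_MAP = 262 / (65 + 1) = 262/66 ≈ 3.970.

β̂_MAP = 3.970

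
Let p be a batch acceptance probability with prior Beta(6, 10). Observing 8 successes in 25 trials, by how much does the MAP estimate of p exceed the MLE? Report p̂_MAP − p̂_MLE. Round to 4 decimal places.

MAP − MLE = 0.0133

Posterior is Beta(14, 27); MAP = (14−1)/(41−2) = 13/39 ≈ 0.33333.
MLE ignores the prior: p̂_MLE = k/n = 8/25 ≈ 0.32000.
Difference = 13/39 − 8/25 = 1/75 ≈ 0.0133.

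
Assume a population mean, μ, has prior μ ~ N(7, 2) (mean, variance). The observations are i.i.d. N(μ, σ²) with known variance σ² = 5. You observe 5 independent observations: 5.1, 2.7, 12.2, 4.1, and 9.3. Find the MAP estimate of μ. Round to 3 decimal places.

μ̂_MAP = 6.787

n = 5; x̄ = (5.1 + 2.7 + 12.2 + 4.1 + 9.3)/5 = 33.4/5 = 6.68.
For a Normal prior and Normal likelihood with known variance, the posterior is Normal; its mode equals its mean, the precision-weighted average.
Prior precision 1/σ₀² = 1/2 = 0.5; data precision n/σ² = 5/5 = 1.
μ̂ = (0.5·7 + 1·6.68) / (0.5 + 1) = 10.18/1.5 = 509/75 ≈ 6.787.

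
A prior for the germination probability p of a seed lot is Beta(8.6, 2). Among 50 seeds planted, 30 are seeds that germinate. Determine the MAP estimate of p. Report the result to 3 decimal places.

Prior: Beta(8.6, 2).
Data: 30 successes in 50 trials. The binomial likelihood contributes p^30(1−p)^20, so the posterior is Beta(8.6+30, 2+20) = Beta(38.6, 22).
For Beta(a, b) with a, b > 1 the mode is (a−1)/(a+b−2) = 37.6/58.6 ≈ 0.642.

p̂_MAP = 0.642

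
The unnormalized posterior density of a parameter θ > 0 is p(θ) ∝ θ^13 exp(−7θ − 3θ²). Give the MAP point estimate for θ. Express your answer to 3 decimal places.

θ̂_MAP = 1.000

ℓ'(θ) = 13/θ − 7 − 6θ. Setting this to zero and multiplying by θ: 6θ² + 7θ − 13 = 0.
θ = (−7 + √(7² + 4·6·13)) / (2·6) = (−7 + √361) / 12 = (−7 + 19)/12 = 1.
ℓ''(θ) = −13/θ² − 6 < 0, confirming a maximum.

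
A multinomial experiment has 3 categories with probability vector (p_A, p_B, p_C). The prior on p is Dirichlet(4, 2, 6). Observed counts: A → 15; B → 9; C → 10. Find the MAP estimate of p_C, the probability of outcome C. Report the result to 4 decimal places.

The posterior is Dirichlet(αᵢ + nᵢ) = Dirichlet(19, 11, 16).
For a Dirichlet(a₁,…,a_K) with all aᵢ > 1, the mode has j-th component (aⱼ − 1)/(Σaᵢ − K).
Here Σaᵢ = 46 and K = 3, so p_C = (16 − 1)/(46 − 3) = 15/43 ≈ 0.3488.

MAP estimate of p_C = 0.3488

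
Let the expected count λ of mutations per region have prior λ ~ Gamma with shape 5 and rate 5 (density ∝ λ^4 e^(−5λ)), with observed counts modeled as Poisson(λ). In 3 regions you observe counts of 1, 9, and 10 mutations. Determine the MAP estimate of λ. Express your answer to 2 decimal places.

λ̂_MAP = 3.00

Σxᵢ = 1+9+10 = 20, with n = 3.
Posterior ∝ λ^4e^(−5λ) · λ^20e^(−3λ) = λ^24e^(−8λ), i.e. Gamma(shape=25, rate=8).
The mode of a Gamma(a, b) with a ≥ 1 (shape–rate) is (a−1)/b = 24/8 ≈ 3.00.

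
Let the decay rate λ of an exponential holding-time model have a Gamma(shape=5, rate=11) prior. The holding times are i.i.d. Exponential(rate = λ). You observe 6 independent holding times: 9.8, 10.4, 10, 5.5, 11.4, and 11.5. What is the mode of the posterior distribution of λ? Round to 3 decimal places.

λ̂_MAP = 0.144

The Exponential(rate=λ) likelihood is ∝ λ^n e^(−λΣtᵢ). Here n = 6 and Σtᵢ = 9.8 + 10.4 + 10 + 5.5 + 11.4 + 11.5 = 58.6.
Posterior ∝ λ^4e^(−11λ) · λ^6e^(−58.6λ) = λ^10e^(−69.6λ), i.e. Gamma(11, 69.6).
Mode = (a−1)/b = 10/69.6 ≈ 0.144.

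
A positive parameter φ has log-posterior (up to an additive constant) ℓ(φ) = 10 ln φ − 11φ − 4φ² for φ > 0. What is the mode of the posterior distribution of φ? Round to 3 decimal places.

ℓ'(φ) = 10/φ − 11 − 8φ. Setting this to zero and multiplying by φ: 8φ² + 11φ − 10 = 0.
φ = (−11 + √(11² + 4·8·10)) / (2·8) = (−11 + √441) / 16 = (−11 + 21)/16 = 5/8.
ℓ''(φ) = −10/φ² − 8 < 0, confirming a maximum.

φ̂_MAP = 0.625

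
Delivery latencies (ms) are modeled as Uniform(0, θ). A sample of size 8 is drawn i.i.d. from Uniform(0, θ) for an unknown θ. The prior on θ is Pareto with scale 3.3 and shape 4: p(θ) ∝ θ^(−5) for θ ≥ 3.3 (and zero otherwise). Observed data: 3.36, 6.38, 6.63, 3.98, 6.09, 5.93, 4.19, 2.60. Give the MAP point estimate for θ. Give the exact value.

The Uniform(0, θ) likelihood is θ^(−n) for θ ≥ max(xᵢ), zero otherwise. Here max(xᵢ) = 6.63.
Posterior ∝ θ^(−5) · θ^(−8) = θ^(−13) on θ ≥ max(3.3, 6.63) = 6.63.
This density is strictly decreasing in θ, so the posterior mode lies at the lower boundary of the support.

θ̂_MAP = 6.63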